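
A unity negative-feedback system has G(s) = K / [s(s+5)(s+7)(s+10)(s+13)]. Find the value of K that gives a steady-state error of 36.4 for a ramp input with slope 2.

250

One free integrator in G(s): this is a type 1 system.
K_v = lim_{s→0} s·G(s) = K / (5·7·10·13) = (1/4550)·K.
e_ss = 2/K_v = 36.4 ⇒ K_v = 5/91 ⇒ K = (5/91)/(1/4550) = 250.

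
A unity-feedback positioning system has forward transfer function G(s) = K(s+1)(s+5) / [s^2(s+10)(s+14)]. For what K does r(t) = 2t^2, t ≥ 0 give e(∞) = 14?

The open loop has two poles at the origin → type 2 system.
K_a = lim_{s→0} s^2·G(s) = K·1·5 / (10·14) = (1/28)·K.
e_ss = 4/K_a = 14 ⇒ K_a = 2/7 ⇒ K = (2/7)/(1/28) = 8.

8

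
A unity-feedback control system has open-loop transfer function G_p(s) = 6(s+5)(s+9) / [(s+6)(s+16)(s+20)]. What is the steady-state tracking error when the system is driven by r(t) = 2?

128/73

No free integrators in G_p(s): this is a type 0 system.
K_p = lim_{s→0} G_p(s) = 6·5·9 / (6·16·20) = 9/64.
e_ss = 2/(1 + K_p) = 2/(73/64) = 128/73.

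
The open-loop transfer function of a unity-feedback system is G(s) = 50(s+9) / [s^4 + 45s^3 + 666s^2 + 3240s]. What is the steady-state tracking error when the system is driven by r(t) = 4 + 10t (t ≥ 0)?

72

Factoring s from the denominator leaves a polynomial with constant term 3240, so the system is type 1. Treating each term separately:
  • 4: tracked with zero error.
  • 10t: e_ss = 10/K_v with K_v=5/36 → 72.
Total e_ss = 72.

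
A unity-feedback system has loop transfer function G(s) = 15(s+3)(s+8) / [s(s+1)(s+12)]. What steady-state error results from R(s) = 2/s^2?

1/15

The open loop has one pole at the origin → type 1 system.
K_v = lim_{s→0} s·G(s) = 15·3·8 / (1·12) = 30.
e_ss = 2/K_v = 2/30 = 1/15.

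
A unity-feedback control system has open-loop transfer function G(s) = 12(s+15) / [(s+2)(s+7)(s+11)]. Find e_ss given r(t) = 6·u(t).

462/167

The open loop has no poles at the origin → type 0 system.
K_p = lim_{s→0} G(s) = 12·15 / (2·7·11) = 90/77.
e_ss = 6/(1 + K_p) = 6/(167/77) = 462/167.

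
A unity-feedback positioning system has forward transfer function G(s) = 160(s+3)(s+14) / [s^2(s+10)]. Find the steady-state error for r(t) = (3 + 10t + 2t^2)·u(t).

G(s) has two factors of s in the denominator, so the system is type 2. Taking each input component in turn:
  • 3: tracked with zero error.
  • 10t: tracked with zero error.
  • 2t^2: e_ss = 4/K_a with K_a=672 → 1/168.
Total e_ss = 1/168.

1/168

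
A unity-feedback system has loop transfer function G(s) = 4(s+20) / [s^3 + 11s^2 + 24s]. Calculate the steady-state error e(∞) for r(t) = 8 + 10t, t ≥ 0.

Factoring s from the denominator leaves a polynomial with constant term 24, so the system is type 1. Taking each input component in turn:
  • 8: tracked with zero error.
  • 10t: e_ss = 10/K_v with K_v=10/3 → 3.
Total e_ss = 3.

3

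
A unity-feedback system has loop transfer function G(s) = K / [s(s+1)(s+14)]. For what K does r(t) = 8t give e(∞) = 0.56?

200

System type = 1 (one pole at s=0).
K_v = lim_{s→0} s·G(s) = K / (1·14) = (1/14)·K.
e_ss = 8/K_v = 0.56 ⇒ K_v = 100/7 ⇒ K = (100/7)/(1/14) = 200.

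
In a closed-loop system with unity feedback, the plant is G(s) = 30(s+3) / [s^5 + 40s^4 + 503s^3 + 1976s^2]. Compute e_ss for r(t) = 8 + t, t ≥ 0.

0

Factoring s^2 from the denominator leaves a polynomial with constant term 1976, so the system is type 2. Treating each term separately:
  • 8: tracked with zero error.
  • t: tracked with zero error.
Total e_ss = 0.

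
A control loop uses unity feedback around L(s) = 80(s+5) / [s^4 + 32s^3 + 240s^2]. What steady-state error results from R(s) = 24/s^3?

Lowest-order denominator term is 240s^2, so the open loop has 2 poles at the origin → type 2 system.
K_a = lim_{s→0} s^2·L(s) = 80·5 / 240 = 5/3.
r(t) = 12t^2 gives R(s) = 24/s^3.
e_ss = 24/K_a = 24/(5/3) = 14.4.

14.4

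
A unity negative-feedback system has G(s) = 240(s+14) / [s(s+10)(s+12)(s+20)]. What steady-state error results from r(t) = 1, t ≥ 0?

System type = 1 (one pole at s=0).
A type-1 system has K_p = ∞, so it tracks a step input with zero steady-state error.

0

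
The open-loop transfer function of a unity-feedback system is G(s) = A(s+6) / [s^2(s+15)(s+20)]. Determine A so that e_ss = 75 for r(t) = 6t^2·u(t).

System type = 2 (two poles at s=0).
K_a = lim_{s→0} s^2·G(s) = A·6 / (15·20) = 0.02·A.
e_ss = 12/K_a = 75 ⇒ K_a = 0.16 ⇒ A = 0.16/0.02 = 8.

8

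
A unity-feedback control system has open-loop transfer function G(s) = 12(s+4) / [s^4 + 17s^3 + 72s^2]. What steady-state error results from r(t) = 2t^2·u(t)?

6

The denominator has no term below 72s^2 — 2 poles at s=0, type 2.
K_a = lim_{s→0} s^2·G(s) = 12·4 / 72 = 2/3.
r(t) = 2t^2 gives R(s) = 4/s^3.
e_ss = 4/K_a = 4/(2/3) = 6.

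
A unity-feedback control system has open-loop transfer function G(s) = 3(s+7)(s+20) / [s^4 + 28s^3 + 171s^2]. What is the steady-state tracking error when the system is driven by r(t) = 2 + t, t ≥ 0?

Lowest-order denominator term is 171s^2, so the open loop has 2 poles at the origin → type 2 system. Taking each input component in turn:
  • 2: tracked with zero error.
  • t: tracked with zero error.
Total e_ss = 0.

0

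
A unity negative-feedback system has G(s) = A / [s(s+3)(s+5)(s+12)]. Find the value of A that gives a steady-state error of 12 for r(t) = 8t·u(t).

120

G(s) has one factor of s in the denominator, so the system is type 1.
K_v = lim_{s→0} s·G(s) = A / (3·5·12) = (1/180)·A.
e_ss = 8/K_v = 12 ⇒ K_v = 2/3 ⇒ A = (2/3)/(1/180) = 120.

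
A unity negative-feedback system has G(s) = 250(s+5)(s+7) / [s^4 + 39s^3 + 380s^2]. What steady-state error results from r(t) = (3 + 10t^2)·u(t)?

The denominator has no term below 380s^2 — 2 poles at s=0, type 2. Treating each term separately:
  • 3: tracked with zero error.
  • 10t^2: e_ss = 20/K_a with K_a=875/38 → 152/175.
Total e_ss = 152/175.

152/175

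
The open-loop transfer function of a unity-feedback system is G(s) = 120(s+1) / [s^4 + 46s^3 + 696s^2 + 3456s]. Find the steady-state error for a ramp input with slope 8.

230.4

The denominator has no term below 3456s — 1 pole at s=0, type 1.
K_v = lim_{s→0} s·G(s) = 120·1 / 3456 = 5/144.
e_ss = 8/K_v = 8/(5/144) = 230.4.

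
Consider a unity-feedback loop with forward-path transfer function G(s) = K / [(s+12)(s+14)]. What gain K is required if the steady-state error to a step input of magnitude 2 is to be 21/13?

No free integrators in G(s): this is a type 0 system.
K_p = lim_{s→0} G(s) = K / (12·14) = (1/168)·K.
e_ss = 2/(1 + K_p) = 21/13 ⇒ 1 + (1/168)·K = 26/21 ⇒ K = 40.

40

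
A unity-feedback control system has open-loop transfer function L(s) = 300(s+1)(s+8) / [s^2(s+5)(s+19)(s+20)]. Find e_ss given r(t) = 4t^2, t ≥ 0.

19/3

Two free integrators in L(s): this is a type 2 system.
K_a = lim_{s→0} s^2·L(s) = 300·1·8 / (5·19·20) = 24/19.
r(t) = 4t^2 gives R(s) = 8/s^3.
e_ss = 8/K_a = 8/(24/19) = 19/3.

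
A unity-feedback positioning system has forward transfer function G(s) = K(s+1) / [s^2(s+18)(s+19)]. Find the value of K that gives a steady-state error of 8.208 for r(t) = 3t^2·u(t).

Two free integrators in G(s): this is a type 2 system.
K_a = lim_{s→0} s^2·G(s) = K·1 / (18·19) = (1/342)·K.
e_ss = 6/K_a = 8.208 ⇒ K_a = 125/171 ⇒ K = (125/171)/(1/342) = 250.

250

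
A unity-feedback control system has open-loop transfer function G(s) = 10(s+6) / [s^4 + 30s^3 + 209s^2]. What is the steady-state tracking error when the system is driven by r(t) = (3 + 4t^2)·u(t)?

Factoring s^2 from the denominator leaves a polynomial with constant term 209, so the system is type 2. Taking each input component in turn:
  • 3: tracked with zero error.
  • 4t^2: e_ss = 8/K_a with K_a=60/209 → 418/15.
Total e_ss = 418/15.

418/15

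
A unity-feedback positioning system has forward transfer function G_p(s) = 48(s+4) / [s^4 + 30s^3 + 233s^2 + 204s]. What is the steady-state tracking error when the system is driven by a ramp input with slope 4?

4.25

Factoring s from the denominator leaves a polynomial with constant term 204, so the system is type 1.
K_v = lim_{s→0} s·G_p(s) = 48·4 / 204 = 16/17.
e_ss = 4/K_v = 4/(16/17) = 4.25.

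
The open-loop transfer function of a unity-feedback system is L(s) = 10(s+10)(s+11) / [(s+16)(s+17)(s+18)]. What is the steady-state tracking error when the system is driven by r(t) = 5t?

System type = 0 (no poles at s=0).
For a type-0 system K_v = 0, so e_ss to a ramp input is unbounded.

infinity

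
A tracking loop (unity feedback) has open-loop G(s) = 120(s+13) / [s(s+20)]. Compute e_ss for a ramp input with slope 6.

System type = 1 (one pole at s=0).
K_v = lim_{s→0} s·G(s) = 120·13 / (20) = 78.
e_ss = 6/K_v = 6/78 = 1/13.

1/13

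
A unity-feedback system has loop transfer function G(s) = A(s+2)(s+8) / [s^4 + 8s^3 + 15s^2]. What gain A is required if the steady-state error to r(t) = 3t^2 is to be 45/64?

Lowest-order denominator term is 15s^2, so the open loop has 2 poles at the origin → type 2 system.
K_a = lim_{s→0} s^2·G(s) = A·2·8 / 15 = (16/15)·A.
e_ss = 6/K_a = 45/64 ⇒ K_a = 128/15 ⇒ A = (128/15)/(16/15) = 8.

8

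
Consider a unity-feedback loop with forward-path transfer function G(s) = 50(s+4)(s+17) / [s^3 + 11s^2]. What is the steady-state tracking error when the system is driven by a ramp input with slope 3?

0

Lowest-order denominator term is 11s^2, so the open loop has 2 poles at the origin → type 2 system.
K_v = ∞ for a type-2 system; e_ss to a ramp is zero.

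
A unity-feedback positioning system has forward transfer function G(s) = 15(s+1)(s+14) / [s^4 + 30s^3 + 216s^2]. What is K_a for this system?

The denominator has no term below 216s^2 — 2 poles at s=0, type 2.
K_a = lim_{s→0} s^2·G(s) = 15·1·14 / 216 = 35/36.

35/36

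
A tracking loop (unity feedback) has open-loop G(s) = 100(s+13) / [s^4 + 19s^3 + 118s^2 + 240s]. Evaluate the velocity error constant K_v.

The denominator has no term below 240s — 1 pole at s=0, type 1.
K_v = lim_{s→0} s·G(s) = 100·13 / 240 = 65/12.

65/12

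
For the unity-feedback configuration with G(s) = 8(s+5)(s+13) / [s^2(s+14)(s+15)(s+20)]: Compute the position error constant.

infinity

K_p = lim_{s→0} G(s); with 2 poles at the origin the limit diverges, so K_p = ∞.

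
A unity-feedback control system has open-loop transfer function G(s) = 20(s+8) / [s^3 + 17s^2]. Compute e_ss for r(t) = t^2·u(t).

0.2125

Lowest-order denominator term is 17s^2, so the open loop has 2 poles at the origin → type 2 system.
K_a = lim_{s→0} s^2·G(s) = 20·8 / 17 = 160/17.
r(t) = t^2 gives R(s) = 2/s^3.
e_ss = 2/K_a = 2/(160/17) = 0.2125.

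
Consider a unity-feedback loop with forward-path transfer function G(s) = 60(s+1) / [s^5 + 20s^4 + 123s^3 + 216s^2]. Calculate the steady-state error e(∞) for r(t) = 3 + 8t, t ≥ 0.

0

Factoring s^2 from the denominator leaves a polynomial with constant term 216, so the system is type 2. Treating each term separately:
  • 3: tracked with zero error.
  • 8t: tracked with zero error.
Total e_ss = 0.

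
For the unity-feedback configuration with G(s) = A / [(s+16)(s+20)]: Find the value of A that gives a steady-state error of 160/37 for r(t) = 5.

No free integrators in G(s): this is a type 0 system.
K_p = lim_{s→0} G(s) = A / (16·20) = (1/320)·A.
e_ss = 5/(1 + K_p) = 160/37 ⇒ 1 + (1/320)·A = 37/32 ⇒ A = 50.

50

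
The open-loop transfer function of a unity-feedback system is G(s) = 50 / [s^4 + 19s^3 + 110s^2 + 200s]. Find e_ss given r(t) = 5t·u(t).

20

Lowest-order denominator term is 200s, so the open loop has 1 pole at the origin → type 1 system.
K_v = lim_{s→0} s·G(s) = 50 / 200 = 0.25.
e_ss = 5/K_v = 5/0.25 = 20.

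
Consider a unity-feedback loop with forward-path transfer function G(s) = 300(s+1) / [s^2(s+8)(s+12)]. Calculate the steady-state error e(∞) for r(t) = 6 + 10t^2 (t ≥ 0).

G(s) has two factors of s in the denominator, so the system is type 2. Treating each term separately:
  • 6: tracked with zero error.
  • 10t^2: e_ss = 20/K_a with K_a=3.125 → 6.4.
Total e_ss = 6.4.

6.4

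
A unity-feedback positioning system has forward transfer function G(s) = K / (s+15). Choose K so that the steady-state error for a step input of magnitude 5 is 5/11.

150

G(s) has no factors of s in the denominator, so the system is type 0.
K_p = lim_{s→0} G(s) = K / (15) = (1/15)·K.
e_ss = 5/(1 + K_p) = 5/11 ⇒ 1 + (1/15)·K = 11 ⇒ K = 150.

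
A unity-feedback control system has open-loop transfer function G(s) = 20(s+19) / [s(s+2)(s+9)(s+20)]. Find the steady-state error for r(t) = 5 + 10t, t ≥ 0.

180/19

The open loop has one pole at the origin → type 1 system. Taking each input component in turn:
  • 5: tracked with zero error.
  • 10t: e_ss = 10/K_v with K_v=19/18 → 180/19.
Total e_ss = 180/19.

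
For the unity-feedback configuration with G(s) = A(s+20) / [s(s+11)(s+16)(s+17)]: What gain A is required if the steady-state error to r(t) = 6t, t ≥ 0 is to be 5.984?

150

One free integrator in G(s): this is a type 1 system.
K_v = lim_{s→0} s·G(s) = A·20 / (11·16·17) = (5/748)·A.
e_ss = 6/K_v = 5.984 ⇒ K_v = 375/374 ⇒ A = (375/374)/(5/748) = 150.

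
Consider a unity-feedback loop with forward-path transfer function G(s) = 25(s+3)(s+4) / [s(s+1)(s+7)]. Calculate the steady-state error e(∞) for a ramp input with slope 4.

G(s) has one factor of s in the denominator, so the system is type 1.
K_v = lim_{s→0} s·G(s) = 25·3·4 / (1·7) = 300/7.
e_ss = 4/K_v = 4/(300/7) = 7/75.

7/75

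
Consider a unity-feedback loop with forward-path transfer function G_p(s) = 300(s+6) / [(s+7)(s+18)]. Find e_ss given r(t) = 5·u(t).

35/107

No free integrators in G_p(s): this is a type 0 system.
K_p = lim_{s→0} G_p(s) = 300·6 / (7·18) = 100/7.
e_ss = 5/(1 + K_p) = 5/(107/7) = 35/107.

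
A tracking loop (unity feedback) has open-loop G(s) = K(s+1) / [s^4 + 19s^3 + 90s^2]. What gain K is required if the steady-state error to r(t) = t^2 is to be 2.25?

80

Lowest-order denominator term is 90s^2, so the open loop has 2 poles at the origin → type 2 system.
K_a = lim_{s→0} s^2·G(s) = K·1 / 90 = (1/90)·K.
e_ss = 2/K_a = 2.25 ⇒ K_a = 8/9 ⇒ K = (8/9)/(1/90) = 80.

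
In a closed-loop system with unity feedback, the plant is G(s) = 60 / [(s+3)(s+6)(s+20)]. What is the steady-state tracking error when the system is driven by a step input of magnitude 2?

The open loop has no poles at the origin → type 0 system.
K_p = lim_{s→0} G(s) = 60 / (3·6·20) = 1/6.
e_ss = 2/(1 + K_p) = 2/(7/6) = 12/7.

12/7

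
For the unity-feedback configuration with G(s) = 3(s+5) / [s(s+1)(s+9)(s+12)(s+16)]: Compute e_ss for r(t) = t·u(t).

One free integrator in G(s): this is a type 1 system.
K_v = lim_{s→0} s·G(s) = 3·5 / (1·9·12·16) = 5/576.
e_ss = 1/K_v = 1/(5/576) = 115.2.

115.2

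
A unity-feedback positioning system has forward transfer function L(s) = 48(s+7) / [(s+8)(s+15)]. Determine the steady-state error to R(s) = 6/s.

30/19

No free integrators in L(s): this is a type 0 system.
K_p = lim_{s→0} L(s) = 48·7 / (8·15) = 2.8.
e_ss = 6/(1 + K_p) = 6/3.8 = 30/19.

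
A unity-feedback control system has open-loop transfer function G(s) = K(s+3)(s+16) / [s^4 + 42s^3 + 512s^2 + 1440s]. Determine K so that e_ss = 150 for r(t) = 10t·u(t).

Lowest-order denominator term is 1440s, so the open loop has 1 pole at the origin → type 1 system.
K_v = lim_{s→0} s·G(s) = K·3·16 / 1440 = (1/30)·K.
e_ss = 10/K_v = 150 ⇒ K_v = 1/15 ⇒ K = (1/15)/(1/30) = 2.

2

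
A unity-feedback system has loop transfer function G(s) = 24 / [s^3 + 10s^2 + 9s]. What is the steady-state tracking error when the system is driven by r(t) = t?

Lowest-order denominator term is 9s, so the open loop has 1 pole at the origin → type 1 system.
K_v = lim_{s→0} s·G(s) = 24 / 9 = 8/3.
e_ss = 1/K_v = 1/(8/3) = 0.375.

0.375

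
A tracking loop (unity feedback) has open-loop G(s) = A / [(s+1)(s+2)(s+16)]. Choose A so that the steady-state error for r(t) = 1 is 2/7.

G(s) has no factors of s in the denominator, so the system is type 0.
K_p = lim_{s→0} G(s) = A / (1·2·16) = (1/32)·A.
e_ss = 1/(1 + K_p) = 2/7 ⇒ 1 + (1/32)·A = 3.5 ⇒ A = 80.

80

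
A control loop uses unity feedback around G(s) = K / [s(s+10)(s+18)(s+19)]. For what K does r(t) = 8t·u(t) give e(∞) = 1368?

20

One free integrator in G(s): this is a type 1 system.
K_v = lim_{s→0} s·G(s) = K / (10·18·19) = (1/3420)·K.
e_ss = 8/K_v = 1368 ⇒ K_v = 1/171 ⇒ K = (1/171)/(1/3420) = 20.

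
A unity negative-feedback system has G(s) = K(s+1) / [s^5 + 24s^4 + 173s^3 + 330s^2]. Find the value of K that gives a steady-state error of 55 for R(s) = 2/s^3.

Factoring s^2 from the denominator leaves a polynomial with constant term 330, so the system is type 2.
K_a = lim_{s→0} s^2·G(s) = K·1 / 330 = (1/330)·K.
e_ss = 2/K_a = 55 ⇒ K_a = 2/55 ⇒ K = (2/55)/(1/330) = 12.

12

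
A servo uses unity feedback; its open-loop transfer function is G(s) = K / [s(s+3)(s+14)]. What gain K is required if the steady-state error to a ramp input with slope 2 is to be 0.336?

G(s) has one factor of s in the denominator, so the system is type 1.
K_v = lim_{s→0} s·G(s) = K / (3·14) = (1/42)·K.
e_ss = 2/K_v = 0.336 ⇒ K_v = 125/21 ⇒ K = (125/21)/(1/42) = 250.

250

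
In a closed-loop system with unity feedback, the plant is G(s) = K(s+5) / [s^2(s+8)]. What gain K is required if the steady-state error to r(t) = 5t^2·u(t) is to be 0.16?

G(s) has two factors of s in the denominator, so the system is type 2.
K_a = lim_{s→0} s^2·G(s) = K·5 / (8) = 0.625·K.
e_ss = 10/K_a = 0.16 ⇒ K_a = 62.5 ⇒ K = 62.5/0.625 = 100.

100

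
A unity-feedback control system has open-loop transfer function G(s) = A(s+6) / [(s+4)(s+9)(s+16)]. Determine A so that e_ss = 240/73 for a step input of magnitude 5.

System type = 0 (no poles at s=0).
K_p = lim_{s→0} G(s) = A·6 / (4·9·16) = (1/96)·A.
e_ss = 5/(1 + K_p) = 240/73 ⇒ 1 + (1/96)·A = 73/48 ⇒ A = 50.

50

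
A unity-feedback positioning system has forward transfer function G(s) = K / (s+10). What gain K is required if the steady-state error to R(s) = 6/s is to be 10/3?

8

G(s) has no factors of s in the denominator, so the system is type 0.
K_p = lim_{s→0} G(s) = K / (10) = 0.1·K.
e_ss = 6/(1 + K_p) = 10/3 ⇒ 1 + 0.1·K = 1.8 ⇒ K = 8.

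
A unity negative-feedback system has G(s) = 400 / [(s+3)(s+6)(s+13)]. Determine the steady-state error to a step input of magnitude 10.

1170/317

No free integrators in G(s): this is a type 0 system.
K_p = lim_{s→0} G(s) = 400 / (3·6·13) = 200/117.
e_ss = 10/(1 + K_p) = 10/(317/117) = 1170/317.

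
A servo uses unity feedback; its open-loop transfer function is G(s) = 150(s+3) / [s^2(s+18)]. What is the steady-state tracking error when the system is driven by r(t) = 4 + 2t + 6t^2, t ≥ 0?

The open loop has two poles at the origin → type 2 system. Treating each term separately:
  • 4: tracked with zero error.
  • 2t: tracked with zero error.
  • 6t^2: e_ss = 12/K_a with K_a=25 → 0.48.
Total e_ss = 0.48.

0.48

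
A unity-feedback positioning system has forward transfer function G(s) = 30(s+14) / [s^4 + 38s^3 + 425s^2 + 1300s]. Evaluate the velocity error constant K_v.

The denominator has no term below 1300s — 1 pole at s=0, type 1.
K_v = lim_{s→0} s·G(s) = 30·14 / 1300 = 21/65.

21/65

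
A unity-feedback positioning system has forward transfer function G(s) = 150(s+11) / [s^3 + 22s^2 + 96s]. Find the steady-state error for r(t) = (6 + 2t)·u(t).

32/275

Lowest-order denominator term is 96s, so the open loop has 1 pole at the origin → type 1 system. By superposition:
  • 6: tracked with zero error.
  • 2t: e_ss = 2/K_v with K_v=17.1875 → 32/275.
Total e_ss = 32/275.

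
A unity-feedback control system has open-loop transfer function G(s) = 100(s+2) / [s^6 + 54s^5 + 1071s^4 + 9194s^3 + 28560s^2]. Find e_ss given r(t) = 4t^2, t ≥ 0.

The denominator has no term below 28560s^2 — 2 poles at s=0, type 2.
K_a = lim_{s→0} s^2·G(s) = 100·2 / 28560 = 5/714.
r(t) = 4t^2 gives R(s) = 8/s^3.
e_ss = 8/K_a = 8/(5/714) = 1142.4.

1142.4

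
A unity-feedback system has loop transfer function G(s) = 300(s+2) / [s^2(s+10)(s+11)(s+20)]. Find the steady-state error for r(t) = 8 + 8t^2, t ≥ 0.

The open loop has two poles at the origin → type 2 system. Treating each term separately:
  • 8: tracked with zero error.
  • 8t^2: e_ss = 16/K_a with K_a=3/11 → 176/3.
Total e_ss = 176/3.

176/3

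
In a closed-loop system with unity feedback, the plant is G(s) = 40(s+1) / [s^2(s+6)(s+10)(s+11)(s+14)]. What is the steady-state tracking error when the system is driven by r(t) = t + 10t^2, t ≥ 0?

G(s) has two factors of s in the denominator, so the system is type 2. By superposition:
  • t: tracked with zero error.
  • 10t^2: e_ss = 20/K_a with K_a=1/231 → 4620.
Total e_ss = 4620.

4620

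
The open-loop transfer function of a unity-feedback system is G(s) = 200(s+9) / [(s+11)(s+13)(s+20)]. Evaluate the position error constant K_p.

90/143

No free integrators in G(s): this is a type 0 system.
K_p = lim_{s→0} G(s) = 200·9 / (11·13·20) = 90/143.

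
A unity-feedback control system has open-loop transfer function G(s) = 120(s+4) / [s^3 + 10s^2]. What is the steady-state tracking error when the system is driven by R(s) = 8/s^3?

Factoring s^2 from the denominator leaves a polynomial with constant term 10, so the system is type 2.
K_a = lim_{s→0} s^2·G(s) = 120·4 / 10 = 48.
r(t) = 4t^2 gives R(s) = 8/s^3.
e_ss = 8/K_a = 8/48 = 1/6.

1/6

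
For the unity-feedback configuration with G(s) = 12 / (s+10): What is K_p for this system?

1.2

G(s) has no factors of s in the denominator, so the system is type 0.
K_p = lim_{s→0} G(s) = 12 / (10) = 1.2.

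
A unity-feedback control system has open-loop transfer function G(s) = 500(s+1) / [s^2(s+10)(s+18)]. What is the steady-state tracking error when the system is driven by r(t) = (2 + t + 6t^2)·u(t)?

4.32

G(s) has two factors of s in the denominator, so the system is type 2. Treating each term separately:
  • 2: tracked with zero error.
  • t: tracked with zero error.
  • 6t^2: e_ss = 12/K_a with K_a=25/9 → 4.32.
Total e_ss = 4.32.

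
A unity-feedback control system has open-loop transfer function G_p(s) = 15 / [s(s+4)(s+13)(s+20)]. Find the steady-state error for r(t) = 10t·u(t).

2080/3

System type = 1 (one pole at s=0).
K_v = lim_{s→0} s·G_p(s) = 15 / (4·13·20) = 3/208.
e_ss = 10/K_v = 10/(3/208) = 2080/3.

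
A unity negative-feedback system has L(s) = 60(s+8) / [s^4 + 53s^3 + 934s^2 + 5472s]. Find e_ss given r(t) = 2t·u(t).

Lowest-order denominator term is 5472s, so the open loop has 1 pole at the origin → type 1 system.
K_v = lim_{s→0} s·L(s) = 60·8 / 5472 = 5/57.
e_ss = 2/K_v = 2/(5/57) = 22.8.

22.8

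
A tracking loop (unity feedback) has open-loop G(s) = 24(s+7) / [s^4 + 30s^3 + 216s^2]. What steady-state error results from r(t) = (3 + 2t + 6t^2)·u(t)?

108/7

Factoring s^2 from the denominator leaves a polynomial with constant term 216, so the system is type 2. Taking each input component in turn:
  • 3: tracked with zero error.
  • 2t: tracked with zero error.
  • 6t^2: e_ss = 12/K_a with K_a=7/9 → 108/7.
Total e_ss = 108/7.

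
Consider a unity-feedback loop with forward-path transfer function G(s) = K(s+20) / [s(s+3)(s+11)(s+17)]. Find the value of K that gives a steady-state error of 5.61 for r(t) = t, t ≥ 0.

The open loop has one pole at the origin → type 1 system.
K_v = lim_{s→0} s·G(s) = K·20 / (3·11·17) = (20/561)·K.
e_ss = 1/K_v = 5.61 ⇒ K_v = 100/561 ⇒ K = (100/561)/(20/561) = 5.

5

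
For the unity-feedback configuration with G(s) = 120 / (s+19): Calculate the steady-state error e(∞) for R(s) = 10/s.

G(s) has no factors of s in the denominator, so the system is type 0.
K_p = lim_{s→0} G(s) = 120 / (19) = 120/19.
e_ss = 10/(1 + K_p) = 10/(139/19) = 190/139.

190/139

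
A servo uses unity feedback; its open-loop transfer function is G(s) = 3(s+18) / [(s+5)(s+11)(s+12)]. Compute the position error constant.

System type = 0 (no poles at s=0).
K_p = lim_{s→0} G(s) = 3·18 / (5·11·12) = 9/110.

9/110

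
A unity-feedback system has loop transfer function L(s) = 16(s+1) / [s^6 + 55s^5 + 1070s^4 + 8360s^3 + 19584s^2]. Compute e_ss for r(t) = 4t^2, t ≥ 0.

9792

Lowest-order denominator term is 19584s^2, so the open loop has 2 poles at the origin → type 2 system.
K_a = lim_{s→0} s^2·L(s) = 16·1 / 19584 = 1/1224.
r(t) = 4t^2 gives R(s) = 8/s^3.
e_ss = 8/K_a = 8/(1/1224) = 9792.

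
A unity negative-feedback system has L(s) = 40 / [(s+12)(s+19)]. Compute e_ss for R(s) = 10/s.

570/67

System type = 0 (no poles at s=0).
K_p = lim_{s→0} L(s) = 40 / (12·19) = 10/57.
e_ss = 10/(1 + K_p) = 10/(67/57) = 570/67.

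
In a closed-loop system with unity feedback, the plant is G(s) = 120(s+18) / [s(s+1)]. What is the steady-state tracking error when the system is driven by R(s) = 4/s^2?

System type = 1 (one pole at s=0).
K_v = lim_{s→0} s·G(s) = 120·18 / (1) = 2160.
e_ss = 4/K_v = 4/2160 = 1/540.

1/540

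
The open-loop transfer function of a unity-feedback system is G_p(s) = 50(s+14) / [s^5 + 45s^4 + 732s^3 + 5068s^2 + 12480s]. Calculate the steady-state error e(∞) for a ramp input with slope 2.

1248/35

The denominator has no term below 12480s — 1 pole at s=0, type 1.
K_v = lim_{s→0} s·G_p(s) = 50·14 / 12480 = 35/624.
e_ss = 2/K_v = 2/(35/624) = 1248/35.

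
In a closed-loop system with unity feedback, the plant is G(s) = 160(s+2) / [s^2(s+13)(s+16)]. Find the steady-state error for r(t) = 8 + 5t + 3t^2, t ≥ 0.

3.9

G(s) has two factors of s in the denominator, so the system is type 2. By superposition:
  • 8: tracked with zero error.
  • 5t: tracked with zero error.
  • 3t^2: e_ss = 6/K_a with K_a=20/13 → 3.9.
Total e_ss = 3.9.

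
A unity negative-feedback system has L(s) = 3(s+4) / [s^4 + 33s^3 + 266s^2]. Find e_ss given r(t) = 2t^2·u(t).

266/3

The denominator has no term below 266s^2 — 2 poles at s=0, type 2.
K_a = lim_{s→0} s^2·L(s) = 3·4 / 266 = 6/133.
r(t) = 2t^2 gives R(s) = 4/s^3.
e_ss = 4/K_a = 4/(6/133) = 266/3.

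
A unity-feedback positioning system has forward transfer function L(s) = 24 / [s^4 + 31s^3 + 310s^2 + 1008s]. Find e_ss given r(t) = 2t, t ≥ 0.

Factoring s from the denominator leaves a polynomial with constant term 1008, so the system is type 1.
K_v = lim_{s→0} s·L(s) = 24 / 1008 = 1/42.
e_ss = 2/K_v = 2/(1/42) = 84.

84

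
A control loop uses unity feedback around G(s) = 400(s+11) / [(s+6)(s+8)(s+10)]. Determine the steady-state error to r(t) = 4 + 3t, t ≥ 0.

infinity

The open loop has no poles at the origin → type 0 system. Taking each input component in turn:
  • 4: e_ss = 4/(1+K_p) with K_p=55/6 → 24/61.
  • 3t: a type-0 system cannot track it, e_ss → ∞.
The unbounded component dominates.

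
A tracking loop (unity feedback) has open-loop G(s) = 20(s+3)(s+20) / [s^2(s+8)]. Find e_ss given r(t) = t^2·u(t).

1/75

Two free integrators in G(s): this is a type 2 system.
K_a = lim_{s→0} s^2·G(s) = 20·3·20 / (8) = 150.
r(t) = t^2 gives R(s) = 2/s^3.
e_ss = 2/K_a = 2/150 = 1/75.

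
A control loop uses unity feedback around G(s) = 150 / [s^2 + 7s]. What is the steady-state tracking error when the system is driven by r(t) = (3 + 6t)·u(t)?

Lowest-order denominator term is 7s, so the open loop has 1 pole at the origin → type 1 system. By superposition:
  • 3: tracked with zero error.
  • 6t: e_ss = 6/K_v with K_v=150/7 → 0.28.
Total e_ss = 0.28.

0.28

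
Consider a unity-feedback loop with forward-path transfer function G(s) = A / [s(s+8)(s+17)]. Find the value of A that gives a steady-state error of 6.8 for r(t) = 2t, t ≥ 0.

One free integrator in G(s): this is a type 1 system.
K_v = lim_{s→0} s·G(s) = A / (8·17) = (1/136)·A.
e_ss = 2/K_v = 6.8 ⇒ K_v = 5/17 ⇒ A = (5/17)/(1/136) = 40.

40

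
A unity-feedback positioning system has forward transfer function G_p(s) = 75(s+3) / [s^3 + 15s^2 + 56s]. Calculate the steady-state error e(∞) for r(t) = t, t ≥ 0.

56/225

Lowest-order denominator term is 56s, so the open loop has 1 pole at the origin → type 1 system.
K_v = lim_{s→0} s·G_p(s) = 75·3 / 56 = 225/56.
e_ss = 1/K_v = 1/(225/56) = 56/225.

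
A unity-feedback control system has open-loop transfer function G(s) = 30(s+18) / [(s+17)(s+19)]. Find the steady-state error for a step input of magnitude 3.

969/863

System type = 0 (no poles at s=0).
K_p = lim_{s→0} G(s) = 30·18 / (17·19) = 540/323.
e_ss = 3/(1 + K_p) = 3/(863/323) = 969/863.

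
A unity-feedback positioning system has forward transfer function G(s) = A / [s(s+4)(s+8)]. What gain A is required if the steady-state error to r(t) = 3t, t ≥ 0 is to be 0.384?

250

One free integrator in G(s): this is a type 1 system.
K_v = lim_{s→0} s·G(s) = A / (4·8) = (1/32)·A.
e_ss = 3/K_v = 0.384 ⇒ K_v = 7.8125 ⇒ A = 7.8125/(1/32) = 250.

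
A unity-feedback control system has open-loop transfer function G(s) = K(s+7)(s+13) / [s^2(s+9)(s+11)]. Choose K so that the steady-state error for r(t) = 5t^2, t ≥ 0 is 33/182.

60

System type = 2 (two poles at s=0).
K_a = lim_{s→0} s^2·G(s) = K·7·13 / (9·11) = (91/99)·K.
e_ss = 10/K_a = 33/182 ⇒ K_a = 1820/33 ⇒ K = (1820/33)/(91/99) = 60.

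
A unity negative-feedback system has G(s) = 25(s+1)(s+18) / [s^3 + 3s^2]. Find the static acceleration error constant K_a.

Lowest-order denominator term is 3s^2, so the open loop has 2 poles at the origin → type 2 system.
K_a = lim_{s→0} s^2·G(s) = 25·1·18 / 3 = 150.

150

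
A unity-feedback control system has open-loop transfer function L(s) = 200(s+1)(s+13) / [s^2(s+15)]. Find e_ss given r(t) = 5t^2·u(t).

System type = 2 (two poles at s=0).
K_a = lim_{s→0} s^2·L(s) = 200·1·13 / (15) = 520/3.
r(t) = 5t^2 gives R(s) = 10/s^3.
e_ss = 10/K_a = 10/(520/3) = 3/52.

3/52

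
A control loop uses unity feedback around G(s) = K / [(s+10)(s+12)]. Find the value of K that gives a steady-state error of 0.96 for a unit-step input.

The open loop has no poles at the origin → type 0 system.
K_p = lim_{s→0} G(s) = K / (10·12) = (1/120)·K.
e_ss = 1/(1 + K_p) = 0.96 ⇒ 1 + (1/120)·K = 25/24 ⇒ K = 5.

5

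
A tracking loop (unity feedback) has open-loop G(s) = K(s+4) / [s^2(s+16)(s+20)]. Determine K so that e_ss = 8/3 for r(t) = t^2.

Two free integrators in G(s): this is a type 2 system.
K_a = lim_{s→0} s^2·G(s) = K·4 / (16·20) = 0.0125·K.
e_ss = 2/K_a = 8/3 ⇒ K_a = 0.75 ⇒ K = 0.75/0.0125 = 60.

60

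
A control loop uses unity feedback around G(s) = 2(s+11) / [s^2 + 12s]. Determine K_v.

11/6

Factoring s from the denominator leaves a polynomial with constant term 12, so the system is type 1.
K_v = lim_{s→0} s·G(s) = 2·11 / 12 = 11/6.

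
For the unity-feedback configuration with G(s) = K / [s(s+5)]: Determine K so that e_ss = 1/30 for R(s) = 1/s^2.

G(s) has one factor of s in the denominator, so the system is type 1.
K_v = lim_{s→0} s·G(s) = K / (5) = 0.2·K.
e_ss = 1/K_v = 1/30 ⇒ K_v = 30 ⇒ K = 30/0.2 = 150.

150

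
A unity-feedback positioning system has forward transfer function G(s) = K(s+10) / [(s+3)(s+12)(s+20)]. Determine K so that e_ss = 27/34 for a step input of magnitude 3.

No free integrators in G(s): this is a type 0 system.
K_p = lim_{s→0} G(s) = K·10 / (3·12·20) = (1/72)·K.
e_ss = 3/(1 + K_p) = 27/34 ⇒ 1 + (1/72)·K = 34/9 ⇒ K = 200.

200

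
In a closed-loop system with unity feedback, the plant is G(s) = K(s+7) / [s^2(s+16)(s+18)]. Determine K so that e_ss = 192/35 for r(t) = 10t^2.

The open loop has two poles at the origin → type 2 system.
K_a = lim_{s→0} s^2·G(s) = K·7 / (16·18) = (7/288)·K.
e_ss = 20/K_a = 192/35 ⇒ K_a = 175/48 ⇒ K = (175/48)/(7/288) = 150.

150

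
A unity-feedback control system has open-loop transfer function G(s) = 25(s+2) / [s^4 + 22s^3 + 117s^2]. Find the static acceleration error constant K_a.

50/117

Factoring s^2 from the denominator leaves a polynomial with constant term 117, so the system is type 2.
K_a = lim_{s→0} s^2·G(s) = 25·2 / 117 = 50/117.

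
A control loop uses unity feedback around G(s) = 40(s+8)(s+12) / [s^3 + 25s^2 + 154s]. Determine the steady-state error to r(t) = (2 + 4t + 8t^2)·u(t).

infinity

Factoring s from the denominator leaves a polynomial with constant term 154, so the system is type 1. Taking each input component in turn:
  • 2: tracked with zero error.
  • 4t: e_ss = 4/K_v with K_v=1920/77 → 77/480.
  • 8t^2: a type-1 system cannot track it, e_ss → ∞.
The unbounded component dominates.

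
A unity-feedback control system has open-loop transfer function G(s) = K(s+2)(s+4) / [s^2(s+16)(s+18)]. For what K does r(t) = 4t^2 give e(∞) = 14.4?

G(s) has two factors of s in the denominator, so the system is type 2.
K_a = lim_{s→0} s^2·G(s) = K·2·4 / (16·18) = (1/36)·K.
e_ss = 8/K_a = 14.4 ⇒ K_a = 5/9 ⇒ K = (5/9)/(1/36) = 20.

20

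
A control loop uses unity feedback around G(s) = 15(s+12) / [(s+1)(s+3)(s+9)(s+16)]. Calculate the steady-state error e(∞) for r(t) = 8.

96/17

System type = 0 (no poles at s=0).
K_p = lim_{s→0} G(s) = 15·12 / (1·3·9·16) = 5/12.
e_ss = 8/(1 + K_p) = 8/(17/12) = 96/17.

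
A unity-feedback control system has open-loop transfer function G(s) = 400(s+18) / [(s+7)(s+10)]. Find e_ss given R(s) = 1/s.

7/727

The open loop has no poles at the origin → type 0 system.
K_p = lim_{s→0} G(s) = 400·18 / (7·10) = 720/7.
e_ss = 1/(1 + K_p) = 1/(727/7) = 7/727.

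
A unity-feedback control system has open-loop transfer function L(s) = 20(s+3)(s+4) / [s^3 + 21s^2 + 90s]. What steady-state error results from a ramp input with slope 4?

Factoring s from the denominator leaves a polynomial with constant term 90, so the system is type 1.
K_v = lim_{s→0} s·L(s) = 20·3·4 / 90 = 8/3.
e_ss = 4/K_v = 4/(8/3) = 1.5.

1.5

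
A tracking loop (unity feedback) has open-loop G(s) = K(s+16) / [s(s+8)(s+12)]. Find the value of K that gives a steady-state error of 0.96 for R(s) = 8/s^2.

50

System type = 1 (one pole at s=0).
K_v = lim_{s→0} s·G(s) = K·16 / (8·12) = (1/6)·K.
e_ss = 8/K_v = 0.96 ⇒ K_v = 25/3 ⇒ K = (25/3)/(1/6) = 50.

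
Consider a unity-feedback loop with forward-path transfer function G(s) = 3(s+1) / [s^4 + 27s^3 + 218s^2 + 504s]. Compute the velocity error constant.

The denominator has no term below 504s — 1 pole at s=0, type 1.
K_v = lim_{s→0} s·G(s) = 3·1 / 504 = 1/168.

1/168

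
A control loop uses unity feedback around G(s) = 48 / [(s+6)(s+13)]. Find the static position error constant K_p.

8/13

The open loop has no poles at the origin → type 0 system.
K_p = lim_{s→0} G(s) = 48 / (6·13) = 8/13.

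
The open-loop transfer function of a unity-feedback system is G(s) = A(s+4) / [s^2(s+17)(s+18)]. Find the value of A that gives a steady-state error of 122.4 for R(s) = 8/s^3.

5

G(s) has two factors of s in the denominator, so the system is type 2.
K_a = lim_{s→0} s^2·G(s) = A·4 / (17·18) = (2/153)·A.
e_ss = 8/K_a = 122.4 ⇒ K_a = 10/153 ⇒ A = (10/153)/(2/153) = 5.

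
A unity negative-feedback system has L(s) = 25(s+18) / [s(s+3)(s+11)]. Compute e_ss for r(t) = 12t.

0.88

One free integrator in L(s): this is a type 1 system.
K_v = lim_{s→0} s·L(s) = 25·18 / (3·11) = 150/11.
e_ss = 12/K_v = 12/(150/11) = 0.88.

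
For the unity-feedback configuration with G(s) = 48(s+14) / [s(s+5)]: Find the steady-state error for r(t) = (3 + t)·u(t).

The open loop has one pole at the origin → type 1 system. By superposition:
  • 3: tracked with zero error.
  • t: e_ss = 1/K_v with K_v=134.4 → 5/672.
Total e_ss = 5/672.

5/672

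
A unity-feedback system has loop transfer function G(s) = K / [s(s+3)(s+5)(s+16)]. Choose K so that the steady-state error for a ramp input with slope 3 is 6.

120

G(s) has one factor of s in the denominator, so the system is type 1.
K_v = lim_{s→0} s·G(s) = K / (3·5·16) = (1/240)·K.
e_ss = 3/K_v = 6 ⇒ K_v = 0.5 ⇒ K = 0.5/(1/240) = 120.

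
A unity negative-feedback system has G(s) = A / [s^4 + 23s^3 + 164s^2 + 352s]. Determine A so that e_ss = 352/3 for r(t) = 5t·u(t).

The denominator has no term below 352s — 1 pole at s=0, type 1.
K_v = lim_{s→0} s·G(s) = A / 352 = (1/352)·A.
e_ss = 5/K_v = 352/3 ⇒ K_v = 15/352 ⇒ A = (15/352)/(1/352) = 15.

15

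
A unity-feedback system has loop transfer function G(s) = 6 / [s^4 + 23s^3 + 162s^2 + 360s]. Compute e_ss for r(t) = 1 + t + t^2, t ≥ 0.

infinity

Factoring s from the denominator leaves a polynomial with constant term 360, so the system is type 1. Treating each term separately:
  • 1: tracked with zero error.
  • t: e_ss = 1/K_v with K_v=1/60 → 60.
  • t^2: a type-1 system cannot track it, e_ss → ∞.
The unbounded component dominates.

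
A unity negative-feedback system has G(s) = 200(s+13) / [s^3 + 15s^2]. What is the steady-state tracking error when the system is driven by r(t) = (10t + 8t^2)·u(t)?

6/65

Factoring s^2 from the denominator leaves a polynomial with constant term 15, so the system is type 2. By superposition:
  • 10t: tracked with zero error.
  • 8t^2: e_ss = 16/K_a with K_a=520/3 → 6/65.
Total e_ss = 6/65.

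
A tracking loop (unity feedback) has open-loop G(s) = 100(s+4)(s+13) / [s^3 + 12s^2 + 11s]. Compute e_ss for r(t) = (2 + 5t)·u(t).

Lowest-order denominator term is 11s, so the open loop has 1 pole at the origin → type 1 system. Taking each input component in turn:
  • 2: tracked with zero error.
  • 5t: e_ss = 5/K_v with K_v=5200/11 → 11/1040.
Total e_ss = 11/1040.

11/1040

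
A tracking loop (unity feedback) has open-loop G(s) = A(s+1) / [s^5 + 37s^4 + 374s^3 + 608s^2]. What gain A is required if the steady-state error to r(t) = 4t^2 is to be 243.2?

Factoring s^2 from the denominator leaves a polynomial with constant term 608, so the system is type 2.
K_a = lim_{s→0} s^2·G(s) = A·1 / 608 = (1/608)·A.
e_ss = 8/K_a = 243.2 ⇒ K_a = 5/152 ⇒ A = (5/152)/(1/608) = 20.

20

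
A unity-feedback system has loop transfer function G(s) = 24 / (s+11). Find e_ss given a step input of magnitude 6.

System type = 0 (no poles at s=0).
K_p = lim_{s→0} G(s) = 24 / (11) = 24/11.
e_ss = 6/(1 + K_p) = 6/(35/11) = 66/35.

66/35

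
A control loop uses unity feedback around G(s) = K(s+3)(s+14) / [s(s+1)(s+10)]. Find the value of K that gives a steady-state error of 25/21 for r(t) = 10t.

System type = 1 (one pole at s=0).
K_v = lim_{s→0} s·G(s) = K·3·14 / (1·10) = 4.2·K.
e_ss = 10/K_v = 25/21 ⇒ K_v = 8.4 ⇒ K = 8.4/4.2 = 2.

2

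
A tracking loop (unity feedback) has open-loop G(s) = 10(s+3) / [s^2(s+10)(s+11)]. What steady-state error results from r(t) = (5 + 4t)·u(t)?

The open loop has two poles at the origin → type 2 system. By superposition:
  • 5: tracked with zero error.
  • 4t: tracked with zero error.
Total e_ss = 0.

0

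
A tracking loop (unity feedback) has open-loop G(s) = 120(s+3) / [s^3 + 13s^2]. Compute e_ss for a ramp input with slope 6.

0

Factoring s^2 from the denominator leaves a polynomial with constant term 13, so the system is type 2.
K_v = ∞ for a type-2 system; e_ss to a ramp is zero.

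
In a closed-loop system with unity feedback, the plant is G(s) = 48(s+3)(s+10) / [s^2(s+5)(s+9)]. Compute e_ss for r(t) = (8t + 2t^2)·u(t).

The open loop has two poles at the origin → type 2 system. Treating each term separately:
  • 8t: tracked with zero error.
  • 2t^2: e_ss = 4/K_a with K_a=32 → 0.125.
Total e_ss = 0.125.

0.125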